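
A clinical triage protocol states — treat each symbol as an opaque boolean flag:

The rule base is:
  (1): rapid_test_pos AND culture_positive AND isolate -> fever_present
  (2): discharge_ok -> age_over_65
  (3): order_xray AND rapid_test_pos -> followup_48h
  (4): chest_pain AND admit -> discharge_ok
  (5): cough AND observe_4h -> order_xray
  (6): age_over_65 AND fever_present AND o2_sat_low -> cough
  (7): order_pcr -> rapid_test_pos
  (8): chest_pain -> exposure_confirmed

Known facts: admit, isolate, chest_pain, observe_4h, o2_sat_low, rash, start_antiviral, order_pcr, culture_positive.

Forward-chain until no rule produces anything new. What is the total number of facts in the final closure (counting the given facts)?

17

Round 1 fires (4), (7), (8), giving discharge_ok, rapid_test_pos, exposure_confirmed.
Round 2 fires (1), (2), giving fever_present, age_over_65.
Round 3 fires (6), giving cough.
Round 4 fires (5), giving order_xray.
Round 5 fires (3), giving followup_48h.
Closure: {admit, age_over_65, chest_pain, cough, culture_positive, discharge_ok, exposure_confirmed, fever_present, followup_48h, isolate, o2_sat_low, observe_4h, order_pcr, order_xray, rapid_test_pos, rash, start_antiviral} — 17 facts.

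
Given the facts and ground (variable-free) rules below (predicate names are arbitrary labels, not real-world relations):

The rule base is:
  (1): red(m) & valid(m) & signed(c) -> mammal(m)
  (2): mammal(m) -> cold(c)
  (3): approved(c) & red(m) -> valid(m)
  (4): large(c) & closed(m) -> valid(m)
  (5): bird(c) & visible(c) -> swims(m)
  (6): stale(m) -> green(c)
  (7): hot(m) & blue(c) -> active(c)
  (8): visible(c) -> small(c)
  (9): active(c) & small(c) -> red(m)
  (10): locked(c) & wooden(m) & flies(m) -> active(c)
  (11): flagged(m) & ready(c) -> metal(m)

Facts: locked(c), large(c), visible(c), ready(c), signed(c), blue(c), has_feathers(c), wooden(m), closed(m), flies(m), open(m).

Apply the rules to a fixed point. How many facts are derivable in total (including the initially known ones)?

17

Round 1 — (4), (8), (10), derive valid(m), small(c), active(c).
Round 2 — (9), derive red(m).
Round 3 — (1), derive mammal(m).
Round 4 — (2), derive cold(c).
Closure: {active(c), blue(c), closed(m), cold(c), flies(m), has_feathers(c), large(c), locked(c), mammal(m), open(m), ready(c), red(m), signed(c), small(c), valid(m), visible(c), wooden(m)} — 17 facts.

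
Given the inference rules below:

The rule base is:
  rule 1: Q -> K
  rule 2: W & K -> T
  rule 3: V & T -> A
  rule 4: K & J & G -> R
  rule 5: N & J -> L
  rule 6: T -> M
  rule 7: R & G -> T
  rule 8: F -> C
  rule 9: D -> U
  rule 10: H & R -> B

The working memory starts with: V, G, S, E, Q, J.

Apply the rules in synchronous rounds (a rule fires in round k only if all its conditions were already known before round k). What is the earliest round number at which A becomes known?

[1] rule 1 [Q -> K]. ⇒ new: K.
[2] rule 4 [K & J & G -> R]. ⇒ new: R.
[3] rule 7 [R & G -> T]. ⇒ new: T.
[4] rule 3 [V & T -> A]; rule 6 [T -> M]. ⇒ new: A, M.
A first appears in round 4.

4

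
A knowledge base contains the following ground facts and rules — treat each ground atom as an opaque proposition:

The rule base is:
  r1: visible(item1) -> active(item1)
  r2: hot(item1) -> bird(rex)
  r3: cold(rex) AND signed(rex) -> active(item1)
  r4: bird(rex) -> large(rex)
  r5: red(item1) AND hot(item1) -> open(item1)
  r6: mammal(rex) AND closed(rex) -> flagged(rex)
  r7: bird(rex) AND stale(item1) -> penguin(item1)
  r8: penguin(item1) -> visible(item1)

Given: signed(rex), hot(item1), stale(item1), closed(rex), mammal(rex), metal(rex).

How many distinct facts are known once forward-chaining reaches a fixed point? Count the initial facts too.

12

Round 1: r2 [hot(item1) -> bird(rex)]; r6 [mammal(rex) AND closed(rex) -> flagged(rex)]. Adds bird(rex), flagged(rex).
Round 2: r4 [bird(rex) -> large(rex)]; r7 [bird(rex) AND stale(item1) -> penguin(item1)]. Adds large(rex), penguin(item1).
Round 3: r8 [penguin(item1) -> visible(item1)]. Adds visible(item1).
Round 4: r1 [visible(item1) -> active(item1)]. Adds active(item1).
Closure: {active(item1), bird(rex), closed(rex), flagged(rex), hot(item1), large(rex), mammal(rex), metal(rex), penguin(item1), signed(rex), stale(item1), visible(item1)} — 12 facts.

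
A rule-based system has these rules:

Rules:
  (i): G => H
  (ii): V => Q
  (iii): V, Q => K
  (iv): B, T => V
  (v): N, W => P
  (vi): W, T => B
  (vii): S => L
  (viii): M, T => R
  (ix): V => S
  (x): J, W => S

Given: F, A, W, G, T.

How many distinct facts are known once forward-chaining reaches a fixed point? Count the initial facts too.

Round 1: (i) [G => H]; (vi) [W, T => B]. Adds H, B.
Round 2: (iv) [B, T => V]. Adds V.
Round 3: (ii) [V => Q]; (ix) [V => S]. Adds Q, S.
Round 4: (iii) [V, Q => K]; (vii) [S => L]. Adds K, L.
Closure: {A, B, F, G, H, K, L, Q, S, T, V, W} — 12 facts.

12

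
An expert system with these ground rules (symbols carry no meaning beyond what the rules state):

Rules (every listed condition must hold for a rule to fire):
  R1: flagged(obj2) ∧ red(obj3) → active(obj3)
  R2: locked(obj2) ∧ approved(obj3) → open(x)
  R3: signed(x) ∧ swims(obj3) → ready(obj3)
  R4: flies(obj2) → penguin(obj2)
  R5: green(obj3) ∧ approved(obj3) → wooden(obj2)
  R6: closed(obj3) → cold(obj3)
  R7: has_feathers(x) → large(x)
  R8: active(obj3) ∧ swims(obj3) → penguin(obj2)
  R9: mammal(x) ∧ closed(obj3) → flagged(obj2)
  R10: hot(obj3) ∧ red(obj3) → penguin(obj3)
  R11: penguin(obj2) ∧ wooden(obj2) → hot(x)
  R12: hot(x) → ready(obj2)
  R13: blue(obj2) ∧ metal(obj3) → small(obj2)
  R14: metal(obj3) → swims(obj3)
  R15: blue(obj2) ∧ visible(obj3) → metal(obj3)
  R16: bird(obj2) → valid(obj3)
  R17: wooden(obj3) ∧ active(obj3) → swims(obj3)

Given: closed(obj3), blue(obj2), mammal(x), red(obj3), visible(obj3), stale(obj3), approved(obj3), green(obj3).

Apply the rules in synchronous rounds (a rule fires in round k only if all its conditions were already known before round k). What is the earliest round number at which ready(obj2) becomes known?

5

Round 1 — R5, R6, R9, R15, derive wooden(obj2), cold(obj3), flagged(obj2), metal(obj3).
Round 2 — R1, R13, R14, derive active(obj3), small(obj2), swims(obj3).
Round 3 — R8, derive penguin(obj2).
Round 4 — R11, derive hot(x).
Round 5 — R12, derive ready(obj2).
ready(obj2) first appears in round 5.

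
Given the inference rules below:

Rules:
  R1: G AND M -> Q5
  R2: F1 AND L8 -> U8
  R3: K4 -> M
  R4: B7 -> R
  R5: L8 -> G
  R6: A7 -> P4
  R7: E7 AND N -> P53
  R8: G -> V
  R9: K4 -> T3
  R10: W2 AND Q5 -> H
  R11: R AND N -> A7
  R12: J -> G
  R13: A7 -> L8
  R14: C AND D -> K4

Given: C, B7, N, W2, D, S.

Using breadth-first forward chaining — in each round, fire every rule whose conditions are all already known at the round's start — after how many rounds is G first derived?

4

Round 1: R4 [B7 -> R]; R14 [C AND D -> K4]. Adds R, K4.
Round 2: R3 [K4 -> M]; R9 [K4 -> T3]; R11 [R AND N -> A7]. Adds M, T3, A7.
Round 3: R6 [A7 -> P4]; R13 [A7 -> L8]. Adds P4, L8.
Round 4: R5 [L8 -> G]. Adds G.
G first appears in round 4.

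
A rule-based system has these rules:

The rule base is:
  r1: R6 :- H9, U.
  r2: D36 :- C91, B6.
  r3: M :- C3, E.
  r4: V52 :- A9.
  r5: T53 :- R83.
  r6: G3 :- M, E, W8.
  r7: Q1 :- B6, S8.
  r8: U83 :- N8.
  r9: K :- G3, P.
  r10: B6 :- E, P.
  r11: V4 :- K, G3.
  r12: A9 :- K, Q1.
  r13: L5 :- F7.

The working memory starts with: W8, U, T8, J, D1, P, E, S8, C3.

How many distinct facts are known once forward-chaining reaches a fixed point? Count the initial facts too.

Round 1 — r3, r10, derive M, B6.
Round 2 — r6, r7, derive G3, Q1.
Round 3 — r9, derive K.
Round 4 — r11, r12, derive V4, A9.
Round 5 — r4, derive V52.
Closure: {A9, B6, C3, D1, E, G3, J, K, M, P, Q1, S8, T8, U, V4, V52, W8} — 17 facts.

17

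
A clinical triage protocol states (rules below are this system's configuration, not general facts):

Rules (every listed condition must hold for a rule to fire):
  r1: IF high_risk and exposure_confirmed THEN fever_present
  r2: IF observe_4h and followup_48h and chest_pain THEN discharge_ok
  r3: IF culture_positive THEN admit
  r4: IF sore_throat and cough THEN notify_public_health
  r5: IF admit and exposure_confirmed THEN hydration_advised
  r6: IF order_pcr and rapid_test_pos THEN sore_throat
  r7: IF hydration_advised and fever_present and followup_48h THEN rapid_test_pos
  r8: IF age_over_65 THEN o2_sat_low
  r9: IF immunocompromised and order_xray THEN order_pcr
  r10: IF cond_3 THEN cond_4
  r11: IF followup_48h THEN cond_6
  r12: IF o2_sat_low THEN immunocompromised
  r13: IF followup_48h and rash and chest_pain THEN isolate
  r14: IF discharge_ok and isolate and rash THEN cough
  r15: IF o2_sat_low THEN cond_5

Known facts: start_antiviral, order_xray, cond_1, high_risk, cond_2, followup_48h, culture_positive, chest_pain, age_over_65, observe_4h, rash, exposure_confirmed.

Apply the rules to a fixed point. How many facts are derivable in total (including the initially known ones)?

26

Round 1: r1 [IF high_risk and exposure_confirmed THEN fever_present]; r2 [IF observe_4h and followup_48h and chest_pain THEN discharge_ok]; r3 [IF culture_positive THEN admit]; r8 [IF age_over_65 THEN o2_sat_low]; r11 [IF followup_48h THEN cond_6]; r13 [IF followup_48h and rash and chest_pain THEN isolate]. Adds fever_present, discharge_ok, admit, o2_sat_low, cond_6, isolate.
Round 2: r5 [IF admit and exposure_confirmed THEN hydration_advised]; r12 [IF o2_sat_low THEN immunocompromised]; r14 [IF discharge_ok and isolate and rash THEN cough]; r15 [IF o2_sat_low THEN cond_5]. Adds hydration_advised, immunocompromised, cough, cond_5.
Round 3: r7 [IF hydration_advised and fever_present and followup_48h THEN rapid_test_pos]; r9 [IF immunocompromised and order_xray THEN order_pcr]. Adds rapid_test_pos, order_pcr.
Round 4: r6 [IF order_pcr and rapid_test_pos THEN sore_throat]. Adds sore_throat.
Round 5: r4 [IF sore_throat and cough THEN notify_public_health]. Adds notify_public_health.
Closure: {admit, age_over_65, chest_pain, cond_1, cond_2, cond_5, cond_6, cough, culture_positive, discharge_ok, exposure_confirmed, fever_present, followup_48h, high_risk, hydration_advised, immunocompromised, isolate, notify_public_health, o2_sat_low, observe_4h, order_pcr, order_xray, rapid_test_pos, rash, sore_throat, start_antiviral} — 26 facts.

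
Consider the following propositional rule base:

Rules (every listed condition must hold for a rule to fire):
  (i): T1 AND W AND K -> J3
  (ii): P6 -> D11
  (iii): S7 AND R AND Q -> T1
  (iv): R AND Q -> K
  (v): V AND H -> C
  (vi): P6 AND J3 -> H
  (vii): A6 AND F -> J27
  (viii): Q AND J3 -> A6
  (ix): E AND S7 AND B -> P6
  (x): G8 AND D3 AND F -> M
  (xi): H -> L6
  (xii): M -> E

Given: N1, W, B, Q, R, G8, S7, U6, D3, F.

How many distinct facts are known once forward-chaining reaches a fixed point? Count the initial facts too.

Round 1: (iii) [S7 AND R AND Q -> T1]; (iv) [R AND Q -> K]; (x) [G8 AND D3 AND F -> M]. Adds T1, K, M.
Round 2: (i) [T1 AND W AND K -> J3]; (xii) [M -> E]. Adds J3, E.
Round 3: (viii) [Q AND J3 -> A6]; (ix) [E AND S7 AND B -> P6]. Adds A6, P6.
Round 4: (ii) [P6 -> D11]; (vi) [P6 AND J3 -> H]; (vii) [A6 AND F -> J27]. Adds D11, H, J27.
Round 5: (xi) [H -> L6]. Adds L6.
Closure: {A6, B, D11, D3, E, F, G8, H, J27, J3, K, L6, M, N1, P6, Q, R, S7, T1, U6, W} — 21 facts.

21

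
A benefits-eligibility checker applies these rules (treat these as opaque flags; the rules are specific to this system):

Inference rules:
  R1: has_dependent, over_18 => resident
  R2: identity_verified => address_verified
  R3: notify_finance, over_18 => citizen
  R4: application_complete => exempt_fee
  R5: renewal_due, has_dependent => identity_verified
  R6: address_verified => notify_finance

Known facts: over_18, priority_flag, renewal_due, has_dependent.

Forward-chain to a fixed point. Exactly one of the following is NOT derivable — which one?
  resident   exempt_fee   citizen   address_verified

Round 1 fires R1, R5, giving resident, identity_verified.
Round 2 fires R2, giving address_verified.
Round 3 fires R6, giving notify_finance.
Round 4 fires R3, giving citizen.
Derived: citizen (round 4), address_verified (round 2), resident (round 1). exempt_fee never appears in any round.

exempt_fee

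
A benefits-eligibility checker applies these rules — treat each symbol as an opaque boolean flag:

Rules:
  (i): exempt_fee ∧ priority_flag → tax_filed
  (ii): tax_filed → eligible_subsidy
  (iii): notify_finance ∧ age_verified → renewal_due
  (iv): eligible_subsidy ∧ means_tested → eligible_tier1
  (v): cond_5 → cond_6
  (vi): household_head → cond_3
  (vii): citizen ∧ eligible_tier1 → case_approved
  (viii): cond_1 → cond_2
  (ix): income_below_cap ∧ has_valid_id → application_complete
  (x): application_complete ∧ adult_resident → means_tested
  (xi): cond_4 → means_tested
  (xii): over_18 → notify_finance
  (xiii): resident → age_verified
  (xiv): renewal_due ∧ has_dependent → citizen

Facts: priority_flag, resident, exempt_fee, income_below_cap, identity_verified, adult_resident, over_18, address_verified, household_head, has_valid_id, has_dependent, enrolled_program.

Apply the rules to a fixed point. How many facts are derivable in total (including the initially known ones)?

Round 1: (i) [exempt_fee ∧ priority_flag → tax_filed]; (vi) [household_head → cond_3]; (ix) [income_below_cap ∧ has_valid_id → application_complete]; (xii) [over_18 → notify_finance]; (xiii) [resident → age_verified]. New: tax_filed, cond_3, application_complete, notify_finance, age_verified.
Round 2: (ii) [tax_filed → eligible_subsidy]; (iii) [notify_finance ∧ age_verified → renewal_due]; (x) [application_complete ∧ adult_resident → means_tested]. New: eligible_subsidy, renewal_due, means_tested.
Round 3: (iv) [eligible_subsidy ∧ means_tested → eligible_tier1]; (xiv) [renewal_due ∧ has_dependent → citizen]. New: eligible_tier1, citizen.
Round 4: (vii) [citizen ∧ eligible_tier1 → case_approved]. New: case_approved.
Closure: {address_verified, adult_resident, age_verified, application_complete, case_approved, citizen, cond_3, eligible_subsidy, eligible_tier1, enrolled_program, exempt_fee, has_dependent, has_valid_id, household_head, identity_verified, income_below_cap, means_tested, notify_finance, over_18, priority_flag, renewal_due, resident, tax_filed} — 23 facts.

23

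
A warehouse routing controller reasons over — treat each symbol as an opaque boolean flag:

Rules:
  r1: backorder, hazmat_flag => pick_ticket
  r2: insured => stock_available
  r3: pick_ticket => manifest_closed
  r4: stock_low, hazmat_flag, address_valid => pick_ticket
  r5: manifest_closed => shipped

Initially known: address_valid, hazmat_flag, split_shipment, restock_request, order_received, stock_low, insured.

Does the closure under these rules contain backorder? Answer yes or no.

Round 1 — r2, r4, derive stock_available, pick_ticket.
Round 2 — r3, derive manifest_closed.
Round 3 — r5, derive shipped.
Fixed point reached. No rule has backorder as a consequent, and it is not given.

no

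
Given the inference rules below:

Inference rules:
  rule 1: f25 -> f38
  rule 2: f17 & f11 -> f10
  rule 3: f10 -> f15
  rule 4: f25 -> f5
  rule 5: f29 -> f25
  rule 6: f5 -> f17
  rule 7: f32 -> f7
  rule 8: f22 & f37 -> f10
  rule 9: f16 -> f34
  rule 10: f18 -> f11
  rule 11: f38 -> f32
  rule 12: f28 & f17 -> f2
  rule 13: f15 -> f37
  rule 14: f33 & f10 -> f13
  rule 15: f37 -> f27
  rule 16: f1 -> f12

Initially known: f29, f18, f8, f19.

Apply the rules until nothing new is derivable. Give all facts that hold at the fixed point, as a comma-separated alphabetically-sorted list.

Round 1 — rule 5, rule 10, derive f25, f11.
Round 2 — rule 1, rule 4, derive f38, f5.
Round 3 — rule 6, rule 11, derive f17, f32.
Round 4 — rule 2, rule 7, derive f10, f7.
Round 5 — rule 3, derive f15.
Round 6 — rule 13, derive f37.
Round 7 — rule 15, derive f27.

f10, f11, f15, f17, f18, f19, f25, f27, f29, f32, f37, f38, f5, f7, f8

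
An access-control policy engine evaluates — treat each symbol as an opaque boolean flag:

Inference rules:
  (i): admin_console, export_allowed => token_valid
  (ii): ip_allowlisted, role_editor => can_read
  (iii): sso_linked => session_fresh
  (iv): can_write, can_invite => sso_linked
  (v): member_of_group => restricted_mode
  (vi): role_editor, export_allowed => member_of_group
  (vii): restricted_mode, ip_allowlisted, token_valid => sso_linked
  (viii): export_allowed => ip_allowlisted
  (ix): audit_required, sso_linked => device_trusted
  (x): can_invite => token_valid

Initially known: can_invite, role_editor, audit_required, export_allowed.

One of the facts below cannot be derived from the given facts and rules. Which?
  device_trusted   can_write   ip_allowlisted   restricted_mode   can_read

[1] (vi) [role_editor, export_allowed => member_of_group]; (viii) [export_allowed => ip_allowlisted]; (x) [can_invite => token_valid]. ⇒ new: member_of_group, ip_allowlisted, token_valid.
[2] (ii) [ip_allowlisted, role_editor => can_read]; (v) [member_of_group => restricted_mode]. ⇒ new: can_read, restricted_mode.
[3] (vii) [restricted_mode, ip_allowlisted, token_valid => sso_linked]. ⇒ new: sso_linked.
[4] (iii) [sso_linked => session_fresh]; (ix) [audit_required, sso_linked => device_trusted]. ⇒ new: session_fresh, device_trusted.
Derived: restricted_mode (round 2), ip_allowlisted (round 1), device_trusted (round 4), can_read (round 2). can_write never appears in any round.

can_write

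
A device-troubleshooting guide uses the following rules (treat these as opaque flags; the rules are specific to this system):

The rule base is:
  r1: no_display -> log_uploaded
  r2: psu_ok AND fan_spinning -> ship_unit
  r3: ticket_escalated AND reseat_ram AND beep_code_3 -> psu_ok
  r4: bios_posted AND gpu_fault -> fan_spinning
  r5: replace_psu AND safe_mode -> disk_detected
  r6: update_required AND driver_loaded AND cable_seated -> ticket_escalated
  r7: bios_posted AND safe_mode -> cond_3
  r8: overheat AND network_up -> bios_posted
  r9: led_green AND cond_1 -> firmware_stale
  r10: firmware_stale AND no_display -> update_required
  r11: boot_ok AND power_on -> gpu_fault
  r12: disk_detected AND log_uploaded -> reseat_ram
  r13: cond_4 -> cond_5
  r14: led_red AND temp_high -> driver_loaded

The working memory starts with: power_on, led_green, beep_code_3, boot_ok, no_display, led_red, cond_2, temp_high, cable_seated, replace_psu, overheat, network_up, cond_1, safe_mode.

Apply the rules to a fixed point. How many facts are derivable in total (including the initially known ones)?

Round 1 fires r1, r5, r8, r9, r11, r14, giving log_uploaded, disk_detected, bios_posted, firmware_stale, gpu_fault, driver_loaded.
Round 2 fires r4, r7, r10, r12, giving fan_spinning, cond_3, update_required, reseat_ram.
Round 3 fires r6, giving ticket_escalated.
Round 4 fires r3, giving psu_ok.
Round 5 fires r2, giving ship_unit.
Closure: {beep_code_3, bios_posted, boot_ok, cable_seated, cond_1, cond_2, cond_3, disk_detected, driver_loaded, fan_spinning, firmware_stale, gpu_fault, led_green, led_red, log_uploaded, network_up, no_display, overheat, power_on, psu_ok, replace_psu, reseat_ram, safe_mode, ship_unit, temp_high, ticket_escalated, update_required} — 27 facts.

27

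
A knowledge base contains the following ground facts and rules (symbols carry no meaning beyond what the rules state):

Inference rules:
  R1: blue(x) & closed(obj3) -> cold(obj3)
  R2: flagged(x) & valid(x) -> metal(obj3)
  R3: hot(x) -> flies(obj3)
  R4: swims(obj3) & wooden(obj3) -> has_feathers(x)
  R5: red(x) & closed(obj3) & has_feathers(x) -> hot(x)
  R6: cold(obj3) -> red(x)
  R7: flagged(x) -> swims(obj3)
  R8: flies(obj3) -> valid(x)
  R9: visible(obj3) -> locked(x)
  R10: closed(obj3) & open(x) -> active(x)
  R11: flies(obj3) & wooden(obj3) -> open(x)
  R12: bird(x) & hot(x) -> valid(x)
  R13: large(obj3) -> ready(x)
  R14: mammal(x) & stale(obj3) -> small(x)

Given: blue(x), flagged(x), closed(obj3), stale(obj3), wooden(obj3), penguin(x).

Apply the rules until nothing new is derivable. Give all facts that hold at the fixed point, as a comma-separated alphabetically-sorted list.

active(x), blue(x), closed(obj3), cold(obj3), flagged(x), flies(obj3), has_feathers(x), hot(x), metal(obj3), open(x), penguin(x), red(x), stale(obj3), swims(obj3), valid(x), wooden(obj3)

Round 1 — R1, R7, derive cold(obj3), swims(obj3).
Round 2 — R4, R6, derive has_feathers(x), red(x).
Round 3 — R5, derive hot(x).
Round 4 — R3, derive flies(obj3).
Round 5 — R8, R11, derive valid(x), open(x).
Round 6 — R2, R10, derive metal(obj3), active(x).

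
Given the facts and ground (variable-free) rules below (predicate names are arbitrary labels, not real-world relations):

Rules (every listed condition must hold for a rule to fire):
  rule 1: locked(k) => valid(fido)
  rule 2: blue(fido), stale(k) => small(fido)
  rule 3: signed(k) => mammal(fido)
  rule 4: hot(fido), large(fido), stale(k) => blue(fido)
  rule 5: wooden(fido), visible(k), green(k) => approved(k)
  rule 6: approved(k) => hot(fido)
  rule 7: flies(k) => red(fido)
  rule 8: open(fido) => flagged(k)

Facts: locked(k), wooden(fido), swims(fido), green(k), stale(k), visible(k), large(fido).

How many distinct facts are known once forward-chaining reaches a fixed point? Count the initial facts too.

12

Round 1 fires rule 1, rule 5, giving valid(fido), approved(k).
Round 2 fires rule 6, giving hot(fido).
Round 3 fires rule 4, giving blue(fido).
Round 4 fires rule 2, giving small(fido).
Closure: {approved(k), blue(fido), green(k), hot(fido), large(fido), locked(k), small(fido), stale(k), swims(fido), valid(fido), visible(k), wooden(fido)} — 12 facts.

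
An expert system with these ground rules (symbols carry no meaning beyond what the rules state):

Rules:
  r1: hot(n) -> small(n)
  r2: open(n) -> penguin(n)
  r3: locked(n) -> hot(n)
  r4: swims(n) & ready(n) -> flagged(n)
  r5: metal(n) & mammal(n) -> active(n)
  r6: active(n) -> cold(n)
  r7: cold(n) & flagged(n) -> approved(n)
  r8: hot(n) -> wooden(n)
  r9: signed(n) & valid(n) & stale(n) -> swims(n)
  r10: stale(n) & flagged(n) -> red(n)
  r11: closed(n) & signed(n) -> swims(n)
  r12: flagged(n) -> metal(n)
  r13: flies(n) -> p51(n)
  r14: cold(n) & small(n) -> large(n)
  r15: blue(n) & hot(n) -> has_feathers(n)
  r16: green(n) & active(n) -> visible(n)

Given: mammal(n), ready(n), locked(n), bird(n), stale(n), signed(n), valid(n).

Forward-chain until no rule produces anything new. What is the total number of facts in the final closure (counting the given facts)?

Round 1 fires r3, r9, giving hot(n), swims(n).
Round 2 fires r1, r4, r8, giving small(n), flagged(n), wooden(n).
Round 3 fires r10, r12, giving red(n), metal(n).
Round 4 fires r5, giving active(n).
Round 5 fires r6, giving cold(n).
Round 6 fires r7, r14, giving approved(n), large(n).
Closure: {active(n), approved(n), bird(n), cold(n), flagged(n), hot(n), large(n), locked(n), mammal(n), metal(n), ready(n), red(n), signed(n), small(n), stale(n), swims(n), valid(n), wooden(n)} — 18 facts.

18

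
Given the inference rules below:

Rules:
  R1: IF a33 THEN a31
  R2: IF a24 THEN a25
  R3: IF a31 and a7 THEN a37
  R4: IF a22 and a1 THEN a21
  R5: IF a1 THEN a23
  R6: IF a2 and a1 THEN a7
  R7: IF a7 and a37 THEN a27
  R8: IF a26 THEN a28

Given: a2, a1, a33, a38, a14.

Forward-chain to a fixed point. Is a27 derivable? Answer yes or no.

yes

Round 1: R1 [IF a33 THEN a31]; R5 [IF a1 THEN a23]; R6 [IF a2 and a1 THEN a7]. New: a31, a23, a7.
Round 2: R3 [IF a31 and a7 THEN a37]. New: a37.
Round 3: R7 [IF a7 and a37 THEN a27]. New: a27.
a27 appears in round 3, so it is derivable.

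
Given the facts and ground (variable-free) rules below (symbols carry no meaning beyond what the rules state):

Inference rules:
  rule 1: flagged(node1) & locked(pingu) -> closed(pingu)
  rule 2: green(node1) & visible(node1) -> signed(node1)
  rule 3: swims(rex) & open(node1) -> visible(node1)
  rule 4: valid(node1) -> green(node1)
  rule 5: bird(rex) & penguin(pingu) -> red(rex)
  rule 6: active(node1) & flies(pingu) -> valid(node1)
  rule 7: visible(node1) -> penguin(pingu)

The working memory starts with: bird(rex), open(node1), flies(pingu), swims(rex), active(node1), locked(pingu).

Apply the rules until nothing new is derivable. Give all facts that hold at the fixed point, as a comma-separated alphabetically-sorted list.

active(node1), bird(rex), flies(pingu), green(node1), locked(pingu), open(node1), penguin(pingu), red(rex), signed(node1), swims(rex), valid(node1), visible(node1)

Round 1: rule 3 [swims(rex) & open(node1) -> visible(node1)]; rule 6 [active(node1) & flies(pingu) -> valid(node1)]. New: visible(node1), valid(node1).
Round 2: rule 4 [valid(node1) -> green(node1)]; rule 7 [visible(node1) -> penguin(pingu)]. New: green(node1), penguin(pingu).
Round 3: rule 2 [green(node1) & visible(node1) -> signed(node1)]; rule 5 [bird(rex) & penguin(pingu) -> red(rex)]. New: signed(node1), red(rex).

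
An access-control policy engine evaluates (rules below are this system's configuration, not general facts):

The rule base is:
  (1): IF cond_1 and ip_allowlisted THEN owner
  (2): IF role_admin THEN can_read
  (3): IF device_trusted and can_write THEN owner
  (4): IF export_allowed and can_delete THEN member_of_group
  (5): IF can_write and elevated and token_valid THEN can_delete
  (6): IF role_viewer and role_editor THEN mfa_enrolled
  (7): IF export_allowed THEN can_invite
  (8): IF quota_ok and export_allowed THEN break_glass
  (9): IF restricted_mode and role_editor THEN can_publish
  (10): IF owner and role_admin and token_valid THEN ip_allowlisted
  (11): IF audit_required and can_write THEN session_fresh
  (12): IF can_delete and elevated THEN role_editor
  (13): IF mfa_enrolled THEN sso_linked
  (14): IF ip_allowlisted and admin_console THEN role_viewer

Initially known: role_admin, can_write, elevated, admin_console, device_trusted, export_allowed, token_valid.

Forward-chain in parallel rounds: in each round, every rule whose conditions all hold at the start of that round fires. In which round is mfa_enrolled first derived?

4

[1] (2) [IF role_admin THEN can_read]; (3) [IF device_trusted and can_write THEN owner]; (5) [IF can_write and elevated and token_valid THEN can_delete]; (7) [IF export_allowed THEN can_invite]. ⇒ new: can_read, owner, can_delete, can_invite.
[2] (4) [IF export_allowed and can_delete THEN member_of_group]; (10) [IF owner and role_admin and token_valid THEN ip_allowlisted]; (12) [IF can_delete and elevated THEN role_editor]. ⇒ new: member_of_group, ip_allowlisted, role_editor.
[3] (14) [IF ip_allowlisted and admin_console THEN role_viewer]. ⇒ new: role_viewer.
[4] (6) [IF role_viewer and role_editor THEN mfa_enrolled]. ⇒ new: mfa_enrolled.
mfa_enrolled first appears in round 4.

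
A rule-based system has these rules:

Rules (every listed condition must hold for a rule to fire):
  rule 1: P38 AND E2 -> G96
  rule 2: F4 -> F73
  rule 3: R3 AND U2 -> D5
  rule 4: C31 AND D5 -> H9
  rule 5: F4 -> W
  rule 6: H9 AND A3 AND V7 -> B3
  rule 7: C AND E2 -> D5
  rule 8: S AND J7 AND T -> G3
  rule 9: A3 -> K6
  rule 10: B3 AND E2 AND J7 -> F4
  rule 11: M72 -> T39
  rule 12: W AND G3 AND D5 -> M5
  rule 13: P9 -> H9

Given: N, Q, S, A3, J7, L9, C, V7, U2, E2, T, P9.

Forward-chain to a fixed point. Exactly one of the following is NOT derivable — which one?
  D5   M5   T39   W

[1] rule 7 [C AND E2 -> D5]; rule 8 [S AND J7 AND T -> G3]; rule 9 [A3 -> K6]; rule 13 [P9 -> H9]. ⇒ new: D5, G3, K6, H9.
[2] rule 6 [H9 AND A3 AND V7 -> B3]. ⇒ new: B3.
[3] rule 10 [B3 AND E2 AND J7 -> F4]. ⇒ new: F4.
[4] rule 2 [F4 -> F73]; rule 5 [F4 -> W]. ⇒ new: F73, W.
[5] rule 12 [W AND G3 AND D5 -> M5]. ⇒ new: M5.
Derived: W (round 4), D5 (round 1), M5 (round 5). T39 never appears in any round.

T39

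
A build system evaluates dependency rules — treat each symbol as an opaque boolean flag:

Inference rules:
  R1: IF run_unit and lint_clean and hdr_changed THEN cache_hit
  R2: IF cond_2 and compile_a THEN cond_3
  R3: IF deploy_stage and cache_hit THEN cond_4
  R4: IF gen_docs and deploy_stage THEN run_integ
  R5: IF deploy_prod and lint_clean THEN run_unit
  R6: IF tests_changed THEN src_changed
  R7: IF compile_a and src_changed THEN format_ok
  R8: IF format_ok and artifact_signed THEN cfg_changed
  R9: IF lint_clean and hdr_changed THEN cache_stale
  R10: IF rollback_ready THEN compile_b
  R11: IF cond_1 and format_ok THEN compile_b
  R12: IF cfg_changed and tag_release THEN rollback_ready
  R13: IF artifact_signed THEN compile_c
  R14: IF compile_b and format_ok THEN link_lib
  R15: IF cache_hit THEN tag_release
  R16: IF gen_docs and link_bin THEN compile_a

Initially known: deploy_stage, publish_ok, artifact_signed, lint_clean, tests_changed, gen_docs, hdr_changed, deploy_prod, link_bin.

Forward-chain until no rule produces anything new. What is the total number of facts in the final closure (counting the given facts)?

23

[1] R4 [IF gen_docs and deploy_stage THEN run_integ]; R5 [IF deploy_prod and lint_clean THEN run_unit]; R6 [IF tests_changed THEN src_changed]; R9 [IF lint_clean and hdr_changed THEN cache_stale]; R13 [IF artifact_signed THEN compile_c]; R16 [IF gen_docs and link_bin THEN compile_a]. ⇒ new: run_integ, run_unit, src_changed, cache_stale, compile_c, compile_a.
[2] R1 [IF run_unit and lint_clean and hdr_changed THEN cache_hit]; R7 [IF compile_a and src_changed THEN format_ok]. ⇒ new: cache_hit, format_ok.
[3] R3 [IF deploy_stage and cache_hit THEN cond_4]; R8 [IF format_ok and artifact_signed THEN cfg_changed]; R15 [IF cache_hit THEN tag_release]. ⇒ new: cond_4, cfg_changed, tag_release.
[4] R12 [IF cfg_changed and tag_release THEN rollback_ready]. ⇒ new: rollback_ready.
[5] R10 [IF rollback_ready THEN compile_b]. ⇒ new: compile_b.
[6] R14 [IF compile_b and format_ok THEN link_lib]. ⇒ new: link_lib.
Closure: {artifact_signed, cache_hit, cache_stale, cfg_changed, compile_a, compile_b, compile_c, cond_4, deploy_prod, deploy_stage, format_ok, gen_docs, hdr_changed, link_bin, link_lib, lint_clean, publish_ok, rollback_ready, run_integ, run_unit, src_changed, tag_release, tests_changed} — 23 facts.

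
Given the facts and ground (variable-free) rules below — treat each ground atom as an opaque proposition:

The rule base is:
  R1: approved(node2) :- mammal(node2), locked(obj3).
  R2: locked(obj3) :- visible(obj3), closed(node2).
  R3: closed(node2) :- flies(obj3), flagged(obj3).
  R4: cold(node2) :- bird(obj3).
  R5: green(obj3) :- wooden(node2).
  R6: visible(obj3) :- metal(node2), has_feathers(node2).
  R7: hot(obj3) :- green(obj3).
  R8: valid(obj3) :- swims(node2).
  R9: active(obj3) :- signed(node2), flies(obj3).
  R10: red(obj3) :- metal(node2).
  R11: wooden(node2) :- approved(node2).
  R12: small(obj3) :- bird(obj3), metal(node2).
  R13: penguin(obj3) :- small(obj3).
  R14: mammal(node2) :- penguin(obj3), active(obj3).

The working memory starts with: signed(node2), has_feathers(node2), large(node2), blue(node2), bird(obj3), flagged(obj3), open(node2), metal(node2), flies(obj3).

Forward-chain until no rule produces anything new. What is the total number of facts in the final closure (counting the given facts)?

22

Round 1: R3 [closed(node2) :- flies(obj3), flagged(obj3).]; R4 [cold(node2) :- bird(obj3).]; R6 [visible(obj3) :- metal(node2), has_feathers(node2).]; R9 [active(obj3) :- signed(node2), flies(obj3).]; R10 [red(obj3) :- metal(node2).]; R12 [small(obj3) :- bird(obj3), metal(node2).]. Adds closed(node2), cold(node2), visible(obj3), active(obj3), red(obj3), small(obj3).
Round 2: R2 [locked(obj3) :- visible(obj3), closed(node2).]; R13 [penguin(obj3) :- small(obj3).]. Adds locked(obj3), penguin(obj3).
Round 3: R14 [mammal(node2) :- penguin(obj3), active(obj3).]. Adds mammal(node2).
Round 4: R1 [approved(node2) :- mammal(node2), locked(obj3).]. Adds approved(node2).
Round 5: R11 [wooden(node2) :- approved(node2).]. Adds wooden(node2).
Round 6: R5 [green(obj3) :- wooden(node2).]. Adds green(obj3).
Round 7: R7 [hot(obj3) :- green(obj3).]. Adds hot(obj3).
Closure: {active(obj3), approved(node2), bird(obj3), blue(node2), closed(node2), cold(node2), flagged(obj3), flies(obj3), green(obj3), has_feathers(node2), hot(obj3), large(node2), locked(obj3), mammal(node2), metal(node2), open(node2), penguin(obj3), red(obj3), signed(node2), small(obj3), visible(obj3), wooden(node2)} — 22 facts.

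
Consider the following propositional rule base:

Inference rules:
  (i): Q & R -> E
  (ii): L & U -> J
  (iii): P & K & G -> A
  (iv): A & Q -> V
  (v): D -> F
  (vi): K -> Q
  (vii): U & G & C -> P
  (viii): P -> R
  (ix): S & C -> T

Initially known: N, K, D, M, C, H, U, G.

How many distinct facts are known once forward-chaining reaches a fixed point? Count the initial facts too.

15

Round 1 fires (v), (vi), (vii), giving F, Q, P.
Round 2 fires (iii), (viii), giving A, R.
Round 3 fires (i), (iv), giving E, V.
Closure: {A, C, D, E, F, G, H, K, M, N, P, Q, R, U, V} — 15 facts.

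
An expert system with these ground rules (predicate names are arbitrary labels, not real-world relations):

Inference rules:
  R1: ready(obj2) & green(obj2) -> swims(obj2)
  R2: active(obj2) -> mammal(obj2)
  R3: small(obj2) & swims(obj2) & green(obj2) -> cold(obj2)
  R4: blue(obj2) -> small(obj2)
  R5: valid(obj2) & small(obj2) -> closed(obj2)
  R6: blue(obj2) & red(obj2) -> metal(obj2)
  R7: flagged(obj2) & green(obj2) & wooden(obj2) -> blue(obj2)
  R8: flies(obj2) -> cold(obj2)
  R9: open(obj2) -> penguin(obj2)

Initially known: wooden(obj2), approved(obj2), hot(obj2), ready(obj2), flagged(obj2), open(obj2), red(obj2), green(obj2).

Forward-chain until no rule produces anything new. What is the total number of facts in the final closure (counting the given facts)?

Round 1 fires R1, R7, R9, giving swims(obj2), blue(obj2), penguin(obj2).
Round 2 fires R4, R6, giving small(obj2), metal(obj2).
Round 3 fires R3, giving cold(obj2).
Closure: {approved(obj2), blue(obj2), cold(obj2), flagged(obj2), green(obj2), hot(obj2), metal(obj2), open(obj2), penguin(obj2), ready(obj2), red(obj2), small(obj2), swims(obj2), wooden(obj2)} — 14 facts.

14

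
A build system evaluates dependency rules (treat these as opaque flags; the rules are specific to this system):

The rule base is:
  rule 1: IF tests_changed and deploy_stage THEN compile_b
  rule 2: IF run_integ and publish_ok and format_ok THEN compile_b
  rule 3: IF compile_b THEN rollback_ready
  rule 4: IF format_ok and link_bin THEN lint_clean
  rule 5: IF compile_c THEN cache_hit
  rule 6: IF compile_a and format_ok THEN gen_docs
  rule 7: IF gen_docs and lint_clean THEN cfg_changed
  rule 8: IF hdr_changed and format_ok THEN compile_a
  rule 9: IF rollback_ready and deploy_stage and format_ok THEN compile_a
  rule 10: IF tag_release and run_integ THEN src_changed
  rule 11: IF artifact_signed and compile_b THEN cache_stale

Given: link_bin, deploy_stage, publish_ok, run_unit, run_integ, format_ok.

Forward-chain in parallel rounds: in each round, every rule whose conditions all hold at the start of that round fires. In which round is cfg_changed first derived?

5

Round 1 — rule 2, rule 4, derive compile_b, lint_clean.
Round 2 — rule 3, derive rollback_ready.
Round 3 — rule 9, derive compile_a.
Round 4 — rule 6, derive gen_docs.
Round 5 — rule 7, derive cfg_changed.
cfg_changed first appears in round 5.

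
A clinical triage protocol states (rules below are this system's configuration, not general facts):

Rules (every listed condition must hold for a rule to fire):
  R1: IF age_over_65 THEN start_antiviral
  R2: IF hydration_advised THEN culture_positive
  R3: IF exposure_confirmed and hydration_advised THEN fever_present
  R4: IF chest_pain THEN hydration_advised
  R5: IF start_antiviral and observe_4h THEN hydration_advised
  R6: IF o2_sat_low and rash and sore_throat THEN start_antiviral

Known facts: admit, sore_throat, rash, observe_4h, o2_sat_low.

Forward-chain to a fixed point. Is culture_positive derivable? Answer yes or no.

[1] R6 [IF o2_sat_low and rash and sore_throat THEN start_antiviral]. ⇒ new: start_antiviral.
[2] R5 [IF start_antiviral and observe_4h THEN hydration_advised]. ⇒ new: hydration_advised.
[3] R2 [IF hydration_advised THEN culture_positive]. ⇒ new: culture_positive.
culture_positive appears in round 3, so it is derivable.

yes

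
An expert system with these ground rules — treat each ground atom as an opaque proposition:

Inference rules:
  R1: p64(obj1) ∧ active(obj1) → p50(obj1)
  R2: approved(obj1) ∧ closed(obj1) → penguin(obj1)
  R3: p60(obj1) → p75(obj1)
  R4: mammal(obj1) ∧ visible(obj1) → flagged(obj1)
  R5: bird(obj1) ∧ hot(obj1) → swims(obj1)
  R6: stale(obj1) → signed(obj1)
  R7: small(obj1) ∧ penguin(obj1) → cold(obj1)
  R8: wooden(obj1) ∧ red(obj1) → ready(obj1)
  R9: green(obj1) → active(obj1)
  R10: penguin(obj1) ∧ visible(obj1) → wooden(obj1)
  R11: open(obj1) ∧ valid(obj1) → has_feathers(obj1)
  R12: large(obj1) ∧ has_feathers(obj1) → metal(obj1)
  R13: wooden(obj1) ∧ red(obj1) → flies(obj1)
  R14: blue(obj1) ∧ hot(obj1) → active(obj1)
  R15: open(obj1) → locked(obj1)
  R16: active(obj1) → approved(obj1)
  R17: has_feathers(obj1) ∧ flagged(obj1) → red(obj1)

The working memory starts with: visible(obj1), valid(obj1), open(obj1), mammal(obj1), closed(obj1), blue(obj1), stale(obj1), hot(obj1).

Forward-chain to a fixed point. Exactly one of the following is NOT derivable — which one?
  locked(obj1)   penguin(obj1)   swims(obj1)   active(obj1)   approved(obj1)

Round 1 fires R4, R6, R11, R14, R15, giving flagged(obj1), signed(obj1), has_feathers(obj1), active(obj1), locked(obj1).
Round 2 fires R16, R17, giving approved(obj1), red(obj1).
Round 3 fires R2, giving penguin(obj1).
Round 4 fires R10, giving wooden(obj1).
Round 5 fires R8, R13, giving ready(obj1), flies(obj1).
Derived: locked(obj1) (round 1), active(obj1) (round 1), approved(obj1) (round 2), penguin(obj1) (round 3). swims(obj1) never appears in any round.

swims(obj1)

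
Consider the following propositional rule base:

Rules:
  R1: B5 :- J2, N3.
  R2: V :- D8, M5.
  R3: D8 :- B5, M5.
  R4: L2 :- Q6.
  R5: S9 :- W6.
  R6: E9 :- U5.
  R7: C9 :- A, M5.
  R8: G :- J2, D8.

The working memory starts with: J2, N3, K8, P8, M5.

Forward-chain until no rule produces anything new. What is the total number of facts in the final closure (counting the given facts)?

[1] R1 [B5 :- J2, N3.]. ⇒ new: B5.
[2] R3 [D8 :- B5, M5.]. ⇒ new: D8.
[3] R2 [V :- D8, M5.]; R8 [G :- J2, D8.]. ⇒ new: V, G.
Closure: {B5, D8, G, J2, K8, M5, N3, P8, V} — 9 facts.

9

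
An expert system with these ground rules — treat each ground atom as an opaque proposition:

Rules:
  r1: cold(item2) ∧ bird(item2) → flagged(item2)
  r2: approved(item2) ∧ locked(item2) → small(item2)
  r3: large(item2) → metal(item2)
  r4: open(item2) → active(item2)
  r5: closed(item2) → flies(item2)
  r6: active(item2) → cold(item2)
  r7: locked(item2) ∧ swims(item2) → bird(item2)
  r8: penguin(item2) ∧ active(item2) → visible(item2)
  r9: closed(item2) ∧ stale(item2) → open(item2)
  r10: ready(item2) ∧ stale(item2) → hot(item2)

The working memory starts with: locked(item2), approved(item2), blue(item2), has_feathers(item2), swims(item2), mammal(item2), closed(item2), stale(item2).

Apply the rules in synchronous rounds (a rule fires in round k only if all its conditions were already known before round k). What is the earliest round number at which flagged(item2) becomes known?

4

Round 1: r2 [approved(item2) ∧ locked(item2) → small(item2)]; r5 [closed(item2) → flies(item2)]; r7 [locked(item2) ∧ swims(item2) → bird(item2)]; r9 [closed(item2) ∧ stale(item2) → open(item2)]. Adds small(item2), flies(item2), bird(item2), open(item2).
Round 2: r4 [open(item2) → active(item2)]. Adds active(item2).
Round 3: r6 [active(item2) → cold(item2)]. Adds cold(item2).
Round 4: r1 [cold(item2) ∧ bird(item2) → flagged(item2)]. Adds flagged(item2).
flagged(item2) first appears in round 4.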